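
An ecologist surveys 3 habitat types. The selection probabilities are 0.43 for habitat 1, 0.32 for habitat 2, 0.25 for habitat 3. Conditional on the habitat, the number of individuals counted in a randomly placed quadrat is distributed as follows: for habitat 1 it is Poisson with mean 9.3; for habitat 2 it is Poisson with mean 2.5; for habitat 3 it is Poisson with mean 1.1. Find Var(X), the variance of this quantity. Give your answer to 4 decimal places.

Per component, 1: μ=9.3, E[X²]=95.79; 2: μ=2.5, E[X²]=8.75; 3: μ=1.1, E[X²]=2.31.
E[X] = 0.43·9.3 + 0.32·2.5 + 0.25·1.1 = 5.074.
E[X²] = 0.43·95.79 + 0.32·8.75 + 0.25·2.31 = 44.5672.
Var(X) = E[X²] − (E[X])² = 44.5672 − 25.7455 = 18.8217.

18.8217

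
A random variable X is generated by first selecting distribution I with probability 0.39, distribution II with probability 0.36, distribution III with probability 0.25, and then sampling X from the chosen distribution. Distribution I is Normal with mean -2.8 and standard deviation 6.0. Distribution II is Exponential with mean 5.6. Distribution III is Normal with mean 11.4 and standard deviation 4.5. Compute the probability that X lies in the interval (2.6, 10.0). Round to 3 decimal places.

Conditional on each component, P(2.6 < X < 10.0): I: 0.167611; II: 0.460907; III: 0.352599.
By total probability, P(2.6 < X < 10.0) = 0.39·0.167611 + 0.36·0.460907 + 0.25·0.352599 = 0.319445.

0.319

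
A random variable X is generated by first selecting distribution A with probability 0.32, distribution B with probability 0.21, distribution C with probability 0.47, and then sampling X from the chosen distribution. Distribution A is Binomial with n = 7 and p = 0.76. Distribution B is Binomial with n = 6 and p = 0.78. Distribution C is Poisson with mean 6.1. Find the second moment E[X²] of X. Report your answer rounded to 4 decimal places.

34.6368

For each component E[X²] = Var + (mean)², giving A: 29.5792; B: 22.932; C: 43.31.
Overall E[X²] = 0.32·29.5792 + 0.21·22.932 + 0.47·43.31 = 34.6368.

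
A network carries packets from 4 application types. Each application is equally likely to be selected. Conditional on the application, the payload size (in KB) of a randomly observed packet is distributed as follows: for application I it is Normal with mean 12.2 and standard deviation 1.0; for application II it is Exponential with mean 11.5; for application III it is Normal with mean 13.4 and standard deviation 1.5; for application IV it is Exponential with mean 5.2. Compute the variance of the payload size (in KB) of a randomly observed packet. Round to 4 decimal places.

50.7269

Per component, I: μ=12.2, E[X²]=149.84; II: μ=11.5, E[X²]=264.5; III: μ=13.4, E[X²]=181.81; IV: μ=5.2, E[X²]=54.08.
E[X] = 0.25·12.2 + 0.25·11.5 + 0.25·13.4 + 0.25·5.2 = 10.575.
E[X²] = 0.25·149.84 + 0.25·264.5 + 0.25·181.81 + 0.25·54.08 = 162.558.
Var(X) = E[X²] − (E[X])² = 162.558 − 111.831 = 50.7269.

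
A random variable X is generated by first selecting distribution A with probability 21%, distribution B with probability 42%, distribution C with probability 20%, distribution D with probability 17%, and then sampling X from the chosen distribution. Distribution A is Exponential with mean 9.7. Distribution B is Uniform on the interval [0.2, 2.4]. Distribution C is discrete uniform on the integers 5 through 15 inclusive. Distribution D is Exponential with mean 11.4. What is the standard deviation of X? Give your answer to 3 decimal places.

8.004

Per component, A: μ=9.7, E[X²]=188.18; B: μ=1.3, E[X²]=2.09333; C: μ=10, E[X²]=110; D: μ=11.4, E[X²]=259.92.
E[X] = 0.21·9.7 + 0.42·1.3 + 0.2·10 + 0.17·11.4 = 6.521.
E[X²] = 0.21·188.18 + 0.42·2.09333 + 0.2·110 + 0.17·259.92 = 106.583.
Var(X) = E[X²] − (E[X])² = 106.583 − 42.5234 = 64.06.
SD(X) = √64.06 = 8.00375.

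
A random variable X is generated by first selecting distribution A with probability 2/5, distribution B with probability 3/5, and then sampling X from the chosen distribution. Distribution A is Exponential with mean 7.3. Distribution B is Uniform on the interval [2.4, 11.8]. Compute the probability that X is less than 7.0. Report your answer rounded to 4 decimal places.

Conditional on each component, P(X < 7.0): A: 0.616687; B: 0.489362.
By total probability, P(X < 7.0) = 0.4·0.616687 + 0.6·0.489362 = 0.540292.

0.5403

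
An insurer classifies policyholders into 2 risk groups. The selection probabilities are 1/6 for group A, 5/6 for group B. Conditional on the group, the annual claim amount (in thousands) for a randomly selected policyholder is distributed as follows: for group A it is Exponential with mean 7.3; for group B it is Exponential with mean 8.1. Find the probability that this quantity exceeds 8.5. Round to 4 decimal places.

Conditional on each group, P(X > 8.5): A: 0.312115; B: 0.350154.
By total probability, P(X > 8.5) = 0.166667·0.312115 + 0.833333·0.350154 = 0.343814.

0.3438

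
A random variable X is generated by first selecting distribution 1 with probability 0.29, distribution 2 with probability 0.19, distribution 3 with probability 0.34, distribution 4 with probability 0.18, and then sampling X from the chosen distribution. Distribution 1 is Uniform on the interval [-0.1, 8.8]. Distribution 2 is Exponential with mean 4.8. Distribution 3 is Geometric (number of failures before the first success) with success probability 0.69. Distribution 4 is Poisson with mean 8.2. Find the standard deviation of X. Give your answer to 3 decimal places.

Per component, 1: μ=4.35, E[X²]=25.5233; 2: μ=4.8, E[X²]=46.08; 3: μ=0.449275, E[X²]=0.852972; 4: μ=8.2, E[X²]=75.44.
E[X] = 0.29·4.35 + 0.19·4.8 + 0.34·0.449275 + 0.18·8.2 = 3.80225.
E[X²] = 0.29·25.5233 + 0.19·46.08 + 0.34·0.852972 + 0.18·75.44 = 30.0262.
Var(X) = E[X²] − (E[X])² = 30.0262 − 14.4571 = 15.569.
SD(X) = √15.569 = 3.94576.

3.946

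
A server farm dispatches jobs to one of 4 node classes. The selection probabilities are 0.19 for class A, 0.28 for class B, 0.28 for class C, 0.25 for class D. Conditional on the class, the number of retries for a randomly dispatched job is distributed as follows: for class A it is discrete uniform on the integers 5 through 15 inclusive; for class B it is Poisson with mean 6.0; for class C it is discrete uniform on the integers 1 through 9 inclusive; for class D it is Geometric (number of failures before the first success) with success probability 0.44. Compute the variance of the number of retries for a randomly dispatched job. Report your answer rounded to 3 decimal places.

14.584

Per component, A: μ=10, E[X²]=110; B: μ=6, E[X²]=42; C: μ=5, E[X²]=31.6667; D: μ=1.27273, E[X²]=4.5124.
E[X] = 0.19·10 + 0.28·6 + 0.28·5 + 0.25·1.27273 = 5.29818.
E[X²] = 0.19·110 + 0.28·42 + 0.28·31.6667 + 0.25·4.5124 = 42.6548.
Var(X) = E[X²] − (E[X])² = 42.6548 − 28.0707 = 14.584.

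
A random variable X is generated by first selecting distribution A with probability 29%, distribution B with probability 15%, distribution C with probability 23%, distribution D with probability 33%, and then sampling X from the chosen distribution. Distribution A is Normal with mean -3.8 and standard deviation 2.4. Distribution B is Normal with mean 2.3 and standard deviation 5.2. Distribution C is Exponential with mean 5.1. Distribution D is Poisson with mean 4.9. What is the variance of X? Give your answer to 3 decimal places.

Per component, A: μ=-3.8, E[X²]=20.2; B: μ=2.3, E[X²]=32.33; C: μ=5.1, E[X²]=52.02; D: μ=4.9, E[X²]=28.91.
E[X] = 0.29·-3.8 + 0.15·2.3 + 0.23·5.1 + 0.33·4.9 = 2.033.
E[X²] = 0.29·20.2 + 0.15·32.33 + 0.23·52.02 + 0.33·28.91 = 32.2124.
Var(X) = E[X²] − (E[X])² = 32.2124 − 4.13309 = 28.0793.

28.079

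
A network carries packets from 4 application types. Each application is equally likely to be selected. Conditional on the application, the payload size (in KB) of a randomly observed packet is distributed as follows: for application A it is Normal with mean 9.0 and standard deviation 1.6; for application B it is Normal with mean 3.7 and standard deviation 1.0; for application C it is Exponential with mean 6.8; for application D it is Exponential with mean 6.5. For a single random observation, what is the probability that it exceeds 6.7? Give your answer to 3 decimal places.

0.414

Conditional on each application, P(X > 6.7): A: 0.924712; B: 0.0013499; C: 0.373329; D: 0.356732.
By total probability, P(X > 6.7) = 0.25·0.924712 + 0.25·0.0013499 + 0.25·0.373329 + 0.25·0.356732 = 0.414031.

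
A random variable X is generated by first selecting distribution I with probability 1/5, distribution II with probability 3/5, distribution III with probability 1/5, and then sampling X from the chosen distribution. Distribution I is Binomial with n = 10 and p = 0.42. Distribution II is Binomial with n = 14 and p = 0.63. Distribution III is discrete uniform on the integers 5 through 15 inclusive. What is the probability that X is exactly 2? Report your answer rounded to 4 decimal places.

0.0205

Conditional on each component, P(X = 2): I: 0.101656; II: 0.000237762; III: 0.
By total probability, P(X = 2) = 0.2·0.101656 + 0.6·0.000237762 + 0.2·0 = 0.020474.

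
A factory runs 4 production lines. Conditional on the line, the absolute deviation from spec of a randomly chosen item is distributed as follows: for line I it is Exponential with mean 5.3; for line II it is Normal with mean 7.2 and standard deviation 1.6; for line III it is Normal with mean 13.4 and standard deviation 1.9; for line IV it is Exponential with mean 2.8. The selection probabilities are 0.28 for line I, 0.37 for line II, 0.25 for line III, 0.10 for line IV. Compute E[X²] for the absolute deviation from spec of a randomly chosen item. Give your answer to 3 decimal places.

For each component E[X²] = Var + (mean)², giving I: 56.18; II: 54.4; III: 183.17; IV: 15.68.
Overall E[X²] = 0.28·56.18 + 0.37·54.4 + 0.25·183.17 + 0.1·15.68 = 83.2189.

83.219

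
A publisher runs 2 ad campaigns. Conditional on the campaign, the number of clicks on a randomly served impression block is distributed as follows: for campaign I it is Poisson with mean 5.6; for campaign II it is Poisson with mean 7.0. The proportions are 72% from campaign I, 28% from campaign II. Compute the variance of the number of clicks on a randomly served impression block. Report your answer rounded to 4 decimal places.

6.3871

Per component, I: μ=5.6, E[X²]=36.96; II: μ=7, E[X²]=56.
E[X] = 0.72·5.6 + 0.28·7 = 5.992.
E[X²] = 0.72·36.96 + 0.28·56 = 42.2912.
Var(X) = E[X²] − (E[X])² = 42.2912 − 35.9041 = 6.38714.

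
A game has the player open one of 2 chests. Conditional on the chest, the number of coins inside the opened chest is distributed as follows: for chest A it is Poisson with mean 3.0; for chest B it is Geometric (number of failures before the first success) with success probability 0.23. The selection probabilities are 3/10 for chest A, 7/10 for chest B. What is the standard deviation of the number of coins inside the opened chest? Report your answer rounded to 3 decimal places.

Per component, A: μ=3, E[X²]=12; B: μ=3.34783, E[X²]=25.7637.
E[X] = 0.3·3 + 0.7·3.34783 = 3.24348.
E[X²] = 0.3·12 + 0.7·25.7637 = 21.6346.
Var(X) = E[X²] − (E[X])² = 21.6346 − 10.5202 = 11.1144.
SD(X) = √11.1144 = 3.33383.

3.334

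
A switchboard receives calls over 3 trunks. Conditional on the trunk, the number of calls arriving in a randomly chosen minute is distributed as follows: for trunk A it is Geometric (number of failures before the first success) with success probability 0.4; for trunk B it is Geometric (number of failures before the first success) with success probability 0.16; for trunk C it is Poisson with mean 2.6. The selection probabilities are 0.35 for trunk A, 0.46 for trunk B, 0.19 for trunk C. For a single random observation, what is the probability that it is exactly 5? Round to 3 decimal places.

Conditional on each trunk, P(X = 5): A: 0.031104; B: 0.0669139; C: 0.0735394.
By total probability, P(X = 5) = 0.35·0.031104 + 0.46·0.0669139 + 0.19·0.0735394 = 0.0556393.

0.056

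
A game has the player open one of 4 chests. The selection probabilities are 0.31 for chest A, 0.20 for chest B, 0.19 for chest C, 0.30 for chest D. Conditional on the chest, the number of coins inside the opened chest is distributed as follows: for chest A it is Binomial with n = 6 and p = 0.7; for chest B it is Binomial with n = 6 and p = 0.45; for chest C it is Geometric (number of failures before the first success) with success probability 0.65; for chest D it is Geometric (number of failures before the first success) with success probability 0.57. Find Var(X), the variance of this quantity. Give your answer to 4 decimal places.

Per component, A: μ=4.2, E[X²]=18.9; B: μ=2.7, E[X²]=8.775; C: μ=0.538462, E[X²]=1.11834; D: μ=0.754386, E[X²]=1.89258.
E[X] = 0.31·4.2 + 0.2·2.7 + 0.19·0.538462 + 0.3·0.754386 = 2.17062.
E[X²] = 0.31·18.9 + 0.2·8.775 + 0.19·1.11834 + 0.3·1.89258 = 8.39426.
Var(X) = E[X²] − (E[X])² = 8.39426 − 4.71161 = 3.68265.

3.6827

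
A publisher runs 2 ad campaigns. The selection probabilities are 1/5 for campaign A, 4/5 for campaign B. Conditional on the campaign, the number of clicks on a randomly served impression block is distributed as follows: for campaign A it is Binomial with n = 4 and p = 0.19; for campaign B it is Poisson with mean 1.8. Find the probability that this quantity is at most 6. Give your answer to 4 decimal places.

Conditional on each campaign, P(X ≤ 6): A: 1; B: 0.997431.
By total probability, P(X ≤ 6) = 0.2·1 + 0.8·0.997431 = 0.997944.

0.9979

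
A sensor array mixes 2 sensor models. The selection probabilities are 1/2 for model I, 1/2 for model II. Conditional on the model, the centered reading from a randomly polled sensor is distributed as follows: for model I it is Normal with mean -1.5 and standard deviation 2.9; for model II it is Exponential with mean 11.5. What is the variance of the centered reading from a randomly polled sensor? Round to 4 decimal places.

Per component, I: μ=-1.5, E[X²]=10.66; II: μ=11.5, E[X²]=264.5.
E[X] = 0.5·-1.5 + 0.5·11.5 = 5.
E[X²] = 0.5·10.66 + 0.5·264.5 = 137.58.
Var(X) = E[X²] − (E[X])² = 137.58 − 25 = 112.58.

112.5800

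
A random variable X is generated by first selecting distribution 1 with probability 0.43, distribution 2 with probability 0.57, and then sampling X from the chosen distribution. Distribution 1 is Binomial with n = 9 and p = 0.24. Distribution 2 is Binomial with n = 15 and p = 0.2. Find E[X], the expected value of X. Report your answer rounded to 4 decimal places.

Component means — 1: 2.16; 2: 3.
E[X] = 0.43·2.16 + 0.57·3 = 2.6388.

2.6388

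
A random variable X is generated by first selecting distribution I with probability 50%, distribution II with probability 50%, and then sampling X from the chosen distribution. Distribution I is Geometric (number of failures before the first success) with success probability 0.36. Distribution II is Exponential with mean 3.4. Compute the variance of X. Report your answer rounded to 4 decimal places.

Per component, I: μ=1.77778, E[X²]=8.09877; II: μ=3.4, E[X²]=23.12.
E[X] = 0.5·1.77778 + 0.5·3.4 = 2.58889.
E[X²] = 0.5·8.09877 + 0.5·23.12 = 15.6094.
Var(X) = E[X²] − (E[X])² = 15.6094 − 6.70235 = 8.90704.

8.9070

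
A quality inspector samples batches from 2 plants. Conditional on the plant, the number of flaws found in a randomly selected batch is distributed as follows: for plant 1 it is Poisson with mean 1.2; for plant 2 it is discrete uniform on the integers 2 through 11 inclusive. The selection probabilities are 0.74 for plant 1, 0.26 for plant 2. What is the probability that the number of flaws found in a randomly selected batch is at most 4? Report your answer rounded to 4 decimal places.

Conditional on each plant, P(X ≤ 4): 1: 0.992254; 2: 0.3.
By total probability, P(X ≤ 4) = 0.74·0.992254 + 0.26·0.3 = 0.812268.

0.8123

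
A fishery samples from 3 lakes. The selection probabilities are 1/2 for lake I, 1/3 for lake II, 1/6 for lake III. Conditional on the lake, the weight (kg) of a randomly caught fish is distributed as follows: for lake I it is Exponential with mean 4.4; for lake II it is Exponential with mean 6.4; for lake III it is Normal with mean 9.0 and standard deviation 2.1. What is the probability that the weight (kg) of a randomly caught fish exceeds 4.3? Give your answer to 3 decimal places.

Conditional on each lake, P(X > 4.3): I: 0.376336; II: 0.51075; III: 0.987393.
By total probability, P(X > 4.3) = 0.5·0.376336 + 0.333333·0.51075 + 0.166667·0.987393 = 0.522983.

0.523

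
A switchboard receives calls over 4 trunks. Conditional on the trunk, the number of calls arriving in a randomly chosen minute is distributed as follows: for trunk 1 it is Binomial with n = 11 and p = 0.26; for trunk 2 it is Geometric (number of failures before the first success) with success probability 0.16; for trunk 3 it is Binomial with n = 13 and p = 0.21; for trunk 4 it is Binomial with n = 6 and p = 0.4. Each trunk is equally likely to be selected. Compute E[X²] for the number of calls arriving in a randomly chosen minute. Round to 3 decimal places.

For each component E[X²] = Var + (mean)², giving 1: 10.296; 2: 60.375; 3: 9.6096; 4: 7.2.
Overall E[X²] = 0.25·10.296 + 0.25·60.375 + 0.25·9.6096 + 0.25·7.2 = 21.8702.

21.870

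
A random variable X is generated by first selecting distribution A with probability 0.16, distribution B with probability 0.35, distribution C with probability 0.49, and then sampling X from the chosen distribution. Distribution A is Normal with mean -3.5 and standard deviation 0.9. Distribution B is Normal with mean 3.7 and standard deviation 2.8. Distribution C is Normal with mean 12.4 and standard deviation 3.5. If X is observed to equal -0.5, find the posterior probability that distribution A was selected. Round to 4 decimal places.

0.0166

Likelihoods f(-0.5 | ·): A: 0.00171364; B: 0.0462563; C: 0.00012794.
Posterior ∝ prior × likelihood. Numerator for A: 0.16·0.00171364 = 0.000274183.
Normalizing constant: 0.16·0.00171364 + 0.35·0.0462563 + 0.49·0.00012794 = 0.0165266.
P(A | observation) = 0.000274183 / 0.0165266 = 0.0165904.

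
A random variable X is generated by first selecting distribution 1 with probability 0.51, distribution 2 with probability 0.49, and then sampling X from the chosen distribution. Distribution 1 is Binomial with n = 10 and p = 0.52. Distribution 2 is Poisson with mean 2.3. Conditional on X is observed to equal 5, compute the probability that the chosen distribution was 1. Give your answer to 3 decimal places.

Likelihoods P(X=5 | ·): 1: 0.244131; 2: 0.053775.
Posterior ∝ prior × likelihood. Numerator for 1: 0.51·0.244131 = 0.124507.
Normalizing constant: 0.51·0.244131 + 0.49·0.053775 = 0.150857.
P(1 | observation) = 0.124507 / 0.150857 = 0.825333.

0.825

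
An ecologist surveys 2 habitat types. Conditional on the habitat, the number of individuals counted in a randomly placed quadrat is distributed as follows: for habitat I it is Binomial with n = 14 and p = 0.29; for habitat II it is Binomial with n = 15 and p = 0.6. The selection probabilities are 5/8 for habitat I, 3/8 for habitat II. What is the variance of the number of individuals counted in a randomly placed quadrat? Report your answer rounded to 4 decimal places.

8.8712

Per component, I: μ=4.06, E[X²]=19.3662; II: μ=9, E[X²]=84.6.
E[X] = 0.625·4.06 + 0.375·9 = 5.9125.
E[X²] = 0.625·19.3662 + 0.375·84.6 = 43.8289.
Var(X) = E[X²] − (E[X])² = 43.8289 − 34.9577 = 8.87122.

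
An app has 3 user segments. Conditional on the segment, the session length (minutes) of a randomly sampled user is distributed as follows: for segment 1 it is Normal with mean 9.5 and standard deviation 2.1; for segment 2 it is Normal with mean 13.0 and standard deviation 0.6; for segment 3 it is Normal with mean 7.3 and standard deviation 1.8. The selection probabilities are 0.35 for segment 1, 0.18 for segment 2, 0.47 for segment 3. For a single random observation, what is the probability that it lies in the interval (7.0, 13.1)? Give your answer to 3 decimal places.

0.662

Conditional on each segment, P(7.0 < X < 13.1): 1: 0.839832; 2: 0.566184; 3: 0.565548.
By total probability, P(7.0 < X < 13.1) = 0.35·0.839832 + 0.18·0.566184 + 0.47·0.565548 = 0.661662.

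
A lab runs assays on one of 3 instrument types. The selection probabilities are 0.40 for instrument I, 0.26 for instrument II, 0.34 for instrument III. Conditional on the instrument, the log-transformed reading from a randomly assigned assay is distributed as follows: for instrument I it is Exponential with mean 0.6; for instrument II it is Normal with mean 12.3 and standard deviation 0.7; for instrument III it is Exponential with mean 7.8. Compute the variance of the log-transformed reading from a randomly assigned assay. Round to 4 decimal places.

Per component, I: μ=0.6, E[X²]=0.72; II: μ=12.3, E[X²]=151.78; III: μ=7.8, E[X²]=121.68.
E[X] = 0.4·0.6 + 0.26·12.3 + 0.34·7.8 = 6.09.
E[X²] = 0.4·0.72 + 0.26·151.78 + 0.34·121.68 = 81.122.
Var(X) = E[X²] − (E[X])² = 81.122 − 37.0881 = 44.0339.

44.0339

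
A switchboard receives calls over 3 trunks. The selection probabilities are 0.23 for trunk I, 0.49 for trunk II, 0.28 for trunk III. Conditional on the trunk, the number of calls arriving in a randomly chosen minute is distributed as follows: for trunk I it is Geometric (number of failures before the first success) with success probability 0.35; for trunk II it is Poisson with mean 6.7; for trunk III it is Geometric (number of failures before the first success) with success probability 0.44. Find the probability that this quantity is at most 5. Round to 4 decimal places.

0.6509

Conditional on each trunk, P(X ≤ 5): I: 0.924581; II: 0.340649; III: 0.969159.
By total probability, P(X ≤ 5) = 0.23·0.924581 + 0.49·0.340649 + 0.28·0.969159 = 0.650936.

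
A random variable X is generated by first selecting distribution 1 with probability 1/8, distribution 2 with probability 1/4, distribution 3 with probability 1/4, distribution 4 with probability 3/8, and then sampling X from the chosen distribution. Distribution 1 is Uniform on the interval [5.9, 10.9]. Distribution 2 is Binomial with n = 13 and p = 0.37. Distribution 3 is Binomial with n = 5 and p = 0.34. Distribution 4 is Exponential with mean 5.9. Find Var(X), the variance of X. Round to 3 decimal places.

18.820

Per component, 1: μ=8.4, E[X²]=72.6433; 2: μ=4.81, E[X²]=26.1664; 3: μ=1.7, E[X²]=4.012; 4: μ=5.9, E[X²]=69.62.
E[X] = 0.125·8.4 + 0.25·4.81 + 0.25·1.7 + 0.375·5.9 = 4.89.
E[X²] = 0.125·72.6433 + 0.25·26.1664 + 0.25·4.012 + 0.375·69.62 = 42.7325.
Var(X) = E[X²] − (E[X])² = 42.7325 − 23.9121 = 18.8204.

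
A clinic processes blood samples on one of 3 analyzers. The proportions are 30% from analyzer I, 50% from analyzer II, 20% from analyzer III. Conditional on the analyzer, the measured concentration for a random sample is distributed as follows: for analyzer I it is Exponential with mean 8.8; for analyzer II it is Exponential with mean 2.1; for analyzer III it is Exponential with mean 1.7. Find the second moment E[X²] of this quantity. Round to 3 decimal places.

52.030

For each component E[X²] = Var + (mean)², giving I: 154.88; II: 8.82; III: 5.78.
Overall E[X²] = 0.3·154.88 + 0.5·8.82 + 0.2·5.78 = 52.03.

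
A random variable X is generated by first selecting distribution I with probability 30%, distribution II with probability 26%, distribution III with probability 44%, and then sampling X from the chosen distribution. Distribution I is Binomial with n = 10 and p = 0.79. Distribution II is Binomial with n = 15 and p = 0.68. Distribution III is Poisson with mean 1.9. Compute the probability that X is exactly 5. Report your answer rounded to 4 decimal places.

Conditional on each component, P(X = 5): I: 0.0316689; II: 0.00491586; III: 0.0308622.
By total probability, P(X = 5) = 0.3·0.0316689 + 0.26·0.00491586 + 0.44·0.0308622 = 0.0243582.

0.0244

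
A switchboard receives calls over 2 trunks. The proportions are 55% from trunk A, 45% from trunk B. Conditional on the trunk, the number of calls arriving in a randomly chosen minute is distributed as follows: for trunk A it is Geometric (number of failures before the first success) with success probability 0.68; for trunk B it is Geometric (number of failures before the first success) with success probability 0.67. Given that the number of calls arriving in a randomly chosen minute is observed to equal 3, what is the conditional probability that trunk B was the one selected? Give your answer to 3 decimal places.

Likelihoods P(X=3 | ·): A: 0.0222822; B: 0.0240778.
Posterior ∝ prior × likelihood. Numerator for B: 0.45·0.0240778 = 0.010835.
Normalizing constant: 0.55·0.0222822 + 0.45·0.0240778 = 0.0230902.
P(B | observation) = 0.010835 / 0.0230902 = 0.469246.

0.469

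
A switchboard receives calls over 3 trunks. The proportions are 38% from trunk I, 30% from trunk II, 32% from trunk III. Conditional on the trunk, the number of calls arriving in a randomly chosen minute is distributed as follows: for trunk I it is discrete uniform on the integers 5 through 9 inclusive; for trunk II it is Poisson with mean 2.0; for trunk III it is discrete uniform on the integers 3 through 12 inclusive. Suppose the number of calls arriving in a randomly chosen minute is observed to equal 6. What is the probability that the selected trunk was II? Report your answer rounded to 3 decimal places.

0.032

Likelihoods P(X=6 | ·): I: 0.2; II: 0.0120298; III: 0.1.
Posterior ∝ prior × likelihood. Numerator for II: 0.3·0.0120298 = 0.00360894.
Normalizing constant: 0.38·0.2 + 0.3·0.0120298 + 0.32·0.1 = 0.111609.
P(II | observation) = 0.00360894 / 0.111609 = 0.0323356.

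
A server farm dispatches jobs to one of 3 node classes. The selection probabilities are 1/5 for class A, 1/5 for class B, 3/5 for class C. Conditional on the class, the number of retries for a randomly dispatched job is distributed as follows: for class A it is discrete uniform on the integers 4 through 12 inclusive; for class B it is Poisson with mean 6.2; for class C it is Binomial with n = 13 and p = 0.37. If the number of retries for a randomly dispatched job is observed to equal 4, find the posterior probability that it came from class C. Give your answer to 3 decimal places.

0.727

Likelihoods P(X=4 | ·): A: 0.111111; B: 0.124948; C: 0.209497.
Posterior ∝ prior × likelihood. Numerator for C: 0.6·0.209497 = 0.125698.
Normalizing constant: 0.2·0.111111 + 0.2·0.124948 + 0.6·0.209497 = 0.17291.
P(C | observation) = 0.125698 / 0.17291 = 0.726957.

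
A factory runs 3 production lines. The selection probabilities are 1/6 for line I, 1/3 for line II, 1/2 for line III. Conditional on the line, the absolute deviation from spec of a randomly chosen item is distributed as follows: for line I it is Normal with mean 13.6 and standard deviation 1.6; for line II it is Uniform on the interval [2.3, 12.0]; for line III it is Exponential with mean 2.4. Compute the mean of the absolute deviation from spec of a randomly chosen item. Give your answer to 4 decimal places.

Component means — I: 13.6; II: 7.15; III: 2.4.
E[X] = 0.166667·13.6 + 0.333333·7.15 + 0.5·2.4 = 5.85.

5.8500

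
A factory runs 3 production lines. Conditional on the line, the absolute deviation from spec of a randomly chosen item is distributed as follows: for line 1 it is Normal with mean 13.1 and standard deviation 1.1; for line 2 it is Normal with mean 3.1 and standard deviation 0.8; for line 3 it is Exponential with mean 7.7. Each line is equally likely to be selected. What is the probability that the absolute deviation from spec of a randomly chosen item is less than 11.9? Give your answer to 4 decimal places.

Conditional on each line, P(X < 11.9): 1: 0.137656; 2: 1; 3: 0.786785.
By total probability, P(X < 11.9) = 0.333333·0.137656 + 0.333333·1 + 0.333333·0.786785 = 0.641481.

0.6415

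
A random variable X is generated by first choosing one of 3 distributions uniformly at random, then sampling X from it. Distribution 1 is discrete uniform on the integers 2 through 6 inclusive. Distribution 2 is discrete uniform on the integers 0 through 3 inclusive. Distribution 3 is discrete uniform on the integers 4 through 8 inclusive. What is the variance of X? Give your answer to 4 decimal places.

5.1389

Per component, 1: μ=4, E[X²]=18; 2: μ=1.5, E[X²]=3.5; 3: μ=6, E[X²]=38.
E[X] = 0.333333·4 + 0.333333·1.5 + 0.333333·6 = 3.83333.
E[X²] = 0.333333·18 + 0.333333·3.5 + 0.333333·38 = 19.8333.
Var(X) = E[X²] − (E[X])² = 19.8333 − 14.6944 = 5.13889.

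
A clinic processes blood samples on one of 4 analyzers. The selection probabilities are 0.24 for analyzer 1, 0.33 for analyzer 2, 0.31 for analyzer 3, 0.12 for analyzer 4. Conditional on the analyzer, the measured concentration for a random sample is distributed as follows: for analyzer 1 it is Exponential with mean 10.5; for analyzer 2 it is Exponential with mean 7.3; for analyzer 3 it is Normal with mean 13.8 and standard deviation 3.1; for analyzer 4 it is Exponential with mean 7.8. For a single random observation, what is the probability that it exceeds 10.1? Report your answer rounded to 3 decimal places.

0.481

Conditional on each analyzer, P(X > 10.1): 1: 0.382164; 2: 0.250684; 3: 0.883673; 4: 0.273933.
By total probability, P(X > 10.1) = 0.24·0.382164 + 0.33·0.250684 + 0.31·0.883673 + 0.12·0.273933 = 0.481256.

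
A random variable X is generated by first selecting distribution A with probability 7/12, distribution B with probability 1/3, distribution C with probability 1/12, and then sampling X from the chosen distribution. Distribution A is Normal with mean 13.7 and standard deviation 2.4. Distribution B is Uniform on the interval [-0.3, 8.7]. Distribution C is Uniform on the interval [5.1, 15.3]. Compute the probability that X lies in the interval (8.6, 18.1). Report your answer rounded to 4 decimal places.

Conditional on each component, P(8.6 < X < 18.1): A: 0.94983; B: 0.0111111; C: 0.656863.
By total probability, P(8.6 < X < 18.1) = 0.583333·0.94983 + 0.333333·0.0111111 + 0.0833333·0.656863 = 0.61251.

0.6125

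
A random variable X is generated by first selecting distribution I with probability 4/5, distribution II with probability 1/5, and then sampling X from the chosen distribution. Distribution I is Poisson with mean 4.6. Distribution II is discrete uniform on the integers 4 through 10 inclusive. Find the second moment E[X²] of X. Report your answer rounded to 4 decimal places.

31.2080

For each component E[X²] = Var + (mean)², giving I: 25.76; II: 53.
Overall E[X²] = 0.8·25.76 + 0.2·53 = 31.208.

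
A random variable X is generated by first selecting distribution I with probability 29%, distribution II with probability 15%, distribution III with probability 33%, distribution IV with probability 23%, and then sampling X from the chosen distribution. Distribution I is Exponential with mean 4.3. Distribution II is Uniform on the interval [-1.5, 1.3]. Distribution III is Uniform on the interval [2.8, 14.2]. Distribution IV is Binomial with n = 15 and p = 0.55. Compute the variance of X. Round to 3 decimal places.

Per component, I: μ=4.3, E[X²]=36.98; II: μ=-0.1, E[X²]=0.663333; III: μ=8.5, E[X²]=83.08; IV: μ=8.25, E[X²]=71.775.
E[X] = 0.29·4.3 + 0.15·-0.1 + 0.33·8.5 + 0.23·8.25 = 5.9345.
E[X²] = 0.29·36.98 + 0.15·0.663333 + 0.33·83.08 + 0.23·71.775 = 54.7483.
Var(X) = E[X²] − (E[X])² = 54.7483 − 35.2183 = 19.5301.

19.530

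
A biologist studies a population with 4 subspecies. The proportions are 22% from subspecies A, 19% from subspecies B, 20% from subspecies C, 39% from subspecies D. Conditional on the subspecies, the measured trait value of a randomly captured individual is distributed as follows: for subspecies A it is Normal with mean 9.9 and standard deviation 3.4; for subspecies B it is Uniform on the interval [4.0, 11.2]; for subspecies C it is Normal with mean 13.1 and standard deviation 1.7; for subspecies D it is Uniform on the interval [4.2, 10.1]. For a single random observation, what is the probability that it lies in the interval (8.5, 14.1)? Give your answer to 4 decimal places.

Conditional on each subspecies, P(8.5 < X < 14.1): A: 0.551384; B: 0.375; C: 0.718407; D: 0.271186.
By total probability, P(8.5 < X < 14.1) = 0.22·0.551384 + 0.19·0.375 + 0.2·0.718407 + 0.39·0.271186 = 0.441998.

0.4420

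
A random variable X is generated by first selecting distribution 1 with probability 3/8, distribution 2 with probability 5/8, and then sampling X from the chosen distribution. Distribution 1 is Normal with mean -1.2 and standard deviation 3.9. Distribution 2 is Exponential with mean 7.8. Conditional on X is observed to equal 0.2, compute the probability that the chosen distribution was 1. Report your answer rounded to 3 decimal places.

Likelihoods f(0.2 | ·): 1: 0.0959099; 2: 0.12496.
Posterior ∝ prior × likelihood. Numerator for 1: 0.375·0.0959099 = 0.0359662.
Normalizing constant: 0.375·0.0959099 + 0.625·0.12496 = 0.114066.
P(1 | observation) = 0.0359662 / 0.114066 = 0.315311.

0.315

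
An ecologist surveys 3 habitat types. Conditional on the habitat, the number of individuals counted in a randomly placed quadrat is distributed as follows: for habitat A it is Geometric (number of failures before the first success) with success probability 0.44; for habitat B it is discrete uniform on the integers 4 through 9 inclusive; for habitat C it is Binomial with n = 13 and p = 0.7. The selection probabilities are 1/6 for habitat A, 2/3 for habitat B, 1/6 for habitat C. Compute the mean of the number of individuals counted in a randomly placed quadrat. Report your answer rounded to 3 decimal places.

6.062

Component means — A: 1.27273; B: 6.5; C: 9.1.
E[X] = 0.166667·1.27273 + 0.666667·6.5 + 0.166667·9.1 = 6.06212.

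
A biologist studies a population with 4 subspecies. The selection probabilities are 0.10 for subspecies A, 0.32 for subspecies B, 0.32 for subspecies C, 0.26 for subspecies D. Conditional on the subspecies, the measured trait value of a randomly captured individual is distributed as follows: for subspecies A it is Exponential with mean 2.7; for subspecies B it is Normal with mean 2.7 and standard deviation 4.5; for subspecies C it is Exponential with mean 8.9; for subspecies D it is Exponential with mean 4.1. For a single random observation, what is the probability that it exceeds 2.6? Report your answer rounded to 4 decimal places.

Conditional on each subspecies, P(X > 2.6): A: 0.38176; B: 0.508865; C: 0.746668; D: 0.530388.
By total probability, P(X > 2.6) = 0.1·0.38176 + 0.32·0.508865 + 0.32·0.746668 + 0.26·0.530388 = 0.577847.

0.5778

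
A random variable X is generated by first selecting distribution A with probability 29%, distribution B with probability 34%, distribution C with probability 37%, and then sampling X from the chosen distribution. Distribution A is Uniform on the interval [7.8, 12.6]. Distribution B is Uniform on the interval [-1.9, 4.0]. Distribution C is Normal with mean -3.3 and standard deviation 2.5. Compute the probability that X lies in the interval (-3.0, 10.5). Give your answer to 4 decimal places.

Conditional on each component, P(-3.0 < X < 10.5): A: 0.5625; B: 1; C: 0.452242.
By total probability, P(-3.0 < X < 10.5) = 0.29·0.5625 + 0.34·1 + 0.37·0.452242 = 0.670454.

0.6705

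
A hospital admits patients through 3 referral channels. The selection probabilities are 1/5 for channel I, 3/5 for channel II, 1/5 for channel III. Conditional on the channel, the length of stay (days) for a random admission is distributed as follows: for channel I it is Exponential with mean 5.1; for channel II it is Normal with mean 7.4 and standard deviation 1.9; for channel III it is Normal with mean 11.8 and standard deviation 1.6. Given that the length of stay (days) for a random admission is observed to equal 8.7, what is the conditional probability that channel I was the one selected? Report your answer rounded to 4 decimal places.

Likelihoods f(8.7 | ·): I: 0.0356102; II: 0.16615; III: 0.0381628.
Posterior ∝ prior × likelihood. Numerator for I: 0.2·0.0356102 = 0.00712204.
Normalizing constant: 0.2·0.0356102 + 0.6·0.16615 + 0.2·0.0381628 = 0.114445.
P(I | observation) = 0.00712204 / 0.114445 = 0.0622314.

0.0622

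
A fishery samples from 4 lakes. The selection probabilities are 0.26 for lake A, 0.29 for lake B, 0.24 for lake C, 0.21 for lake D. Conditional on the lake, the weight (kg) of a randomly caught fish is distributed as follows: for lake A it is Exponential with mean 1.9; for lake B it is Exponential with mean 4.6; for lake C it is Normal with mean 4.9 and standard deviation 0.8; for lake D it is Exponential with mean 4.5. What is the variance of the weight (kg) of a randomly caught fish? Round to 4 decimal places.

Per component, A: μ=1.9, E[X²]=7.22; B: μ=4.6, E[X²]=42.32; C: μ=4.9, E[X²]=24.65; D: μ=4.5, E[X²]=40.5.
E[X] = 0.26·1.9 + 0.29·4.6 + 0.24·4.9 + 0.21·4.5 = 3.949.
E[X²] = 0.26·7.22 + 0.29·42.32 + 0.24·24.65 + 0.21·40.5 = 28.571.
Var(X) = E[X²] − (E[X])² = 28.571 − 15.5946 = 12.9764.

12.9764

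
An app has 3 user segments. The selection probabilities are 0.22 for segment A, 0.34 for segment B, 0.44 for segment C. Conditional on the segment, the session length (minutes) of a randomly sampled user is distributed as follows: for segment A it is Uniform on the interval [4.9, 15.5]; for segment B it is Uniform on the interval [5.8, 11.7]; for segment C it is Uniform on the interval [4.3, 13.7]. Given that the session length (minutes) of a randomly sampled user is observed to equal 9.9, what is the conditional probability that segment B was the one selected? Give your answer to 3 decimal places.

0.460

Likelihoods f(9.9 | ·): A: 0.0943396; B: 0.169492; C: 0.106383.
Posterior ∝ prior × likelihood. Numerator for B: 0.34·0.169492 = 0.0576271.
Normalizing constant: 0.22·0.0943396 + 0.34·0.169492 + 0.44·0.106383 = 0.12519.
P(B | observation) = 0.0576271 / 0.12519 = 0.460316.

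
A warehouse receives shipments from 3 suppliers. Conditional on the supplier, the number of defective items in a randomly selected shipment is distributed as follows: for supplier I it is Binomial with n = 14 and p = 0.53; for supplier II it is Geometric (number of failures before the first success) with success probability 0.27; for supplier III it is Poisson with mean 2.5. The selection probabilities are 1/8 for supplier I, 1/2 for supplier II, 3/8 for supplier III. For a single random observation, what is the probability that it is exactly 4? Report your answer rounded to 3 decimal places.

Conditional on each supplier, P(X = 4): I: 0.0415447; II: 0.0766753; III: 0.133602.
By total probability, P(X = 4) = 0.125·0.0415447 + 0.5·0.0766753 + 0.375·0.133602 = 0.0936314.

0.094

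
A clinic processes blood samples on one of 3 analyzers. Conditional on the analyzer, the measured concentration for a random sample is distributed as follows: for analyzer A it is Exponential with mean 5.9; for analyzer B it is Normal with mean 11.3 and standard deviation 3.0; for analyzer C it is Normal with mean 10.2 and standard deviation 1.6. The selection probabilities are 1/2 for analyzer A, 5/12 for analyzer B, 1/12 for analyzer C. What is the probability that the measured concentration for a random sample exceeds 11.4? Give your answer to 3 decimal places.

Conditional on each analyzer, P(X > 11.4): A: 0.144829; B: 0.486704; C: 0.226627.
By total probability, P(X > 11.4) = 0.5·0.144829 + 0.416667·0.486704 + 0.0833333·0.226627 = 0.294093.

0.294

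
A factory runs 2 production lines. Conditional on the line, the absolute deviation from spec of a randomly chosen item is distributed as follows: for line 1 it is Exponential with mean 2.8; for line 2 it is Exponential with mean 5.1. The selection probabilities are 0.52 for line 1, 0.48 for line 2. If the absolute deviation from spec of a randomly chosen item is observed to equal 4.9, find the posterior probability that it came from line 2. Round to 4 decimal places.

Likelihoods f(4.9 | ·): 1: 0.0620621; 2: 0.0750182.
Posterior ∝ prior × likelihood. Numerator for 2: 0.48·0.0750182 = 0.0360087.
Normalizing constant: 0.52·0.0620621 + 0.48·0.0750182 = 0.068281.
P(2 | observation) = 0.0360087 / 0.068281 = 0.527361.

0.5274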